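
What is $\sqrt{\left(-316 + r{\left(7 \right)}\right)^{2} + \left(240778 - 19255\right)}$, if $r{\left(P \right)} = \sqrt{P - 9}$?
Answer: $\sqrt{321377 - 632 i \sqrt{2}} \approx 566.9 - 0.788 i$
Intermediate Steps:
$r{\left(P \right)} = \sqrt{-9 + P}$
$\sqrt{\left(-316 + r{\left(7 \right)}\right)^{2} + \left(240778 - 19255\right)} = \sqrt{\left(-316 + \sqrt{-9 + 7}\right)^{2} + \left(240778 - 19255\right)} = \sqrt{\left(-316 + \sqrt{-2}\right)^{2} + 221523} = \sqrt{\left(-316 + i \sqrt{2}\right)^{2} + 221523} = \sqrt{221523 + \left(-316 + i \sqrt{2}\right)^{2}}$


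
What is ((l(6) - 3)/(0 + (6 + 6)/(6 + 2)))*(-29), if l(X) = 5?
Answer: -116/3 ≈ -38.667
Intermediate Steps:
((l(6) - 3)/(0 + (6 + 6)/(6 + 2)))*(-29) = ((5 - 3)/(0 + (6 + 6)/(6 + 2)))*(-29) = (2/(0 + 12/8))*(-29) = (2/(0 + 12*(1/8)))*(-29) = (2/(0 + 3/2))*(-29) = (2/(3/2))*(-29) = (2*(2/3))*(-29) = (4/3)*(-29) = -116/3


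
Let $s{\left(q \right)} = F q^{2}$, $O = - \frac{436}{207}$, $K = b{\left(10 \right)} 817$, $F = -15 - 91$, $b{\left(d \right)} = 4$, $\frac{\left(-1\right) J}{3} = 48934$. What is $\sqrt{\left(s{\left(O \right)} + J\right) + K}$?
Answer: $\frac{i \sqrt{6170438542}}{207} \approx 379.48 i$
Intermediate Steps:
$J = -146802$ ($J = \left(-3\right) 48934 = -146802$)
$F = -106$ ($F = -15 - 91 = -106$)
$K = 3268$ ($K = 4 \cdot 817 = 3268$)
$O = - \frac{436}{207}$ ($O = \left(-436\right) \frac{1}{207} = - \frac{436}{207} \approx -2.1063$)
$s{\left(q \right)} = - 106 q^{2}$
$\sqrt{\left(s{\left(O \right)} + J\right) + K} = \sqrt{\left(- 106 \left(- \frac{436}{207}\right)^{2} - 146802\right) + 3268} = \sqrt{\left(\left(-106\right) \frac{190096}{42849} - 146802\right) + 3268} = \sqrt{\left(- \frac{20150176}{42849} - 146802\right) + 3268} = \sqrt{- \frac{6310469074}{42849} + 3268} = \sqrt{- \frac{6170438542}{42849}} = \frac{i \sqrt{6170438542}}{207}$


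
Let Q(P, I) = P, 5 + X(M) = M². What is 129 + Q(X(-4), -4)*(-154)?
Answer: -1565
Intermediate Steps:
X(M) = -5 + M²
129 + Q(X(-4), -4)*(-154) = 129 + (-5 + (-4)²)*(-154) = 129 + (-5 + 16)*(-154) = 129 + 11*(-154) = 129 - 1694 = -1565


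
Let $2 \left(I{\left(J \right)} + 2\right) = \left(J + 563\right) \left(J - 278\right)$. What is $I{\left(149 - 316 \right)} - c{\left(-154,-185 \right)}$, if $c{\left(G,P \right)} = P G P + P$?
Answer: $5182723$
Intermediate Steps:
$I{\left(J \right)} = -2 + \frac{\left(-278 + J\right) \left(563 + J\right)}{2}$ ($I{\left(J \right)} = -2 + \frac{\left(J + 563\right) \left(J - 278\right)}{2} = -2 + \frac{\left(563 + J\right) \left(-278 + J\right)}{2} = -2 + \frac{\left(-278 + J\right) \left(563 + J\right)}{2}$)
$c{\left(G,P \right)} = P + G P^{2}$ ($c{\left(G,P \right)} = G P P + P = G P^{2} + P = P + G P^{2}$)
$I{\left(149 - 316 \right)} - c{\left(-154,-185 \right)} = \left(-78259 + \frac{\left(149 - 316\right)^{2}}{2} + \frac{285 \left(149 - 316\right)}{2}\right) - - 185 \left(1 - -28490\right) = \left(-78259 + \frac{\left(149 - 316\right)^{2}}{2} + \frac{285 \left(149 - 316\right)}{2}\right) - - 185 \left(1 + 28490\right) = \left(-78259 + \frac{\left(-167\right)^{2}}{2} + \frac{285}{2} \left(-167\right)\right) - \left(-185\right) 28491 = \left(-78259 + \frac{1}{2} \cdot 27889 - \frac{47595}{2}\right) - -5270835 = \left(-78259 + \frac{27889}{2} - \frac{47595}{2}\right) + 5270835 = -88112 + 5270835 = 5182723$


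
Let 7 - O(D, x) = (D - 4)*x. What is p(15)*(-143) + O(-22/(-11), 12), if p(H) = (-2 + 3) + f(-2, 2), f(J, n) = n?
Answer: -398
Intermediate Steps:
p(H) = 3 (p(H) = (-2 + 3) + 2 = 1 + 2 = 3)
O(D, x) = 7 - x*(-4 + D) (O(D, x) = 7 - (D - 4)*x = 7 - (-4 + D)*x = 7 - x*(-4 + D))
p(15)*(-143) + O(-22/(-11), 12) = 3*(-143) + (7 + 4*12 - 1*(-22/(-11))*12) = -429 + (7 + 48 - 1*(-22*(-1/11))*12) = -429 + (7 + 48 - 1*2*12) = -429 + (7 + 48 - 24) = -429 + 31 = -398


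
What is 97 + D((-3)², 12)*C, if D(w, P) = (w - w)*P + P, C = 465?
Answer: 5677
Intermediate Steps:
D(w, P) = P (D(w, P) = 0*P + P = 0 + P = P)
97 + D((-3)², 12)*C = 97 + 12*465 = 97 + 5580 = 5677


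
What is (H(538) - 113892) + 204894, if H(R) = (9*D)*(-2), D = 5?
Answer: 90912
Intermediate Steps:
H(R) = -90 (H(R) = (9*5)*(-2) = 45*(-2) = -90)
(H(538) - 113892) + 204894 = (-90 - 113892) + 204894 = -113982 + 204894 = 90912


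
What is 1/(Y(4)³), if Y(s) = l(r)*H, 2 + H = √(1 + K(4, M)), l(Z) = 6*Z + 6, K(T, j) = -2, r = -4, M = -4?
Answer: 1/364500 + 11*I/729000 ≈ 2.7435e-6 + 1.5089e-5*I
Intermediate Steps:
l(Z) = 6 + 6*Z
H = -2 + I (H = -2 + √(1 - 2) = -2 + √(-1) = -2 + I ≈ -2.0 + 1.0*I)
Y(s) = 36 - 18*I (Y(s) = (6 + 6*(-4))*(-2 + I) = (6 - 24)*(-2 + I) = -18*(-2 + I) = 36 - 18*I)
1/(Y(4)³) = 1/((36 - 18*I)³) = (36 - 18*I)⁻³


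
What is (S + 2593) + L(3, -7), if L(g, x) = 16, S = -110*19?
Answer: 519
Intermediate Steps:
S = -2090
(S + 2593) + L(3, -7) = (-2090 + 2593) + 16 = 503 + 16 = 519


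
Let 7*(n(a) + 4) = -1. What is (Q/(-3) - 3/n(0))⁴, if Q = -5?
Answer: 1871773696/57289761 ≈ 32.672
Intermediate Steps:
n(a) = -29/7 (n(a) = -4 + (⅐)*(-1) = -4 - ⅐ = -29/7)
(Q/(-3) - 3/n(0))⁴ = (-5/(-3) - 3/(-29/7))⁴ = (-5*(-⅓) - 3*(-7/29))⁴ = (5/3 + 21/29)⁴ = (208/87)⁴ = 1871773696/57289761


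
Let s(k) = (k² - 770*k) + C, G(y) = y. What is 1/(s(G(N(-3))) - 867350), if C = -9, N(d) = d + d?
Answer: -1/862703 ≈ -1.1591e-6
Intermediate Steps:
N(d) = 2*d
s(k) = -9 + k² - 770*k (s(k) = (k² - 770*k) - 9 = -9 + k² - 770*k)
1/(s(G(N(-3))) - 867350) = 1/((-9 + (2*(-3))² - 1540*(-3)) - 867350) = 1/((-9 + (-6)² - 770*(-6)) - 867350) = 1/((-9 + 36 + 4620) - 867350) = 1/(4647 - 867350) = 1/(-862703) = -1/862703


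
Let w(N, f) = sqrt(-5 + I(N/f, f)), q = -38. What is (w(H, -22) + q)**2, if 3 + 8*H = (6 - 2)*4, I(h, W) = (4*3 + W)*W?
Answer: (38 - sqrt(215))**2 ≈ 544.62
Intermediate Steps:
I(h, W) = W*(12 + W) (I(h, W) = (12 + W)*W = W*(12 + W))
H = 13/8 (H = -3/8 + ((6 - 2)*4)/8 = -3/8 + (4*4)/8 = -3/8 + (1/8)*16 = -3/8 + 2 = 13/8 ≈ 1.6250)
w(N, f) = sqrt(-5 + f*(12 + f))
(w(H, -22) + q)**2 = (sqrt(-5 - 22*(12 - 22)) - 38)**2 = (sqrt(-5 - 22*(-10)) - 38)**2 = (sqrt(-5 + 220) - 38)**2 = (sqrt(215) - 38)**2 = (-38 + sqrt(215))**2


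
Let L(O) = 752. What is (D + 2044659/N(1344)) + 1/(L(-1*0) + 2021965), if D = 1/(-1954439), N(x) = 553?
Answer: 8083103378618727083/2186162175891939 ≈ 3697.4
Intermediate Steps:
D = -1/1954439 ≈ -5.1166e-7
(D + 2044659/N(1344)) + 1/(L(-1*0) + 2021965) = (-1/1954439 + 2044659/553) + 1/(752 + 2021965) = (-1/1954439 + 2044659*(1/553)) + 1/2022717 = (-1/1954439 + 2044659/553) + 1/2022717 = 3996161290748/1080804767 + 1/2022717 = 8083103378618727083/2186162175891939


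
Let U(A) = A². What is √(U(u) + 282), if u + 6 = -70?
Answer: √6058 ≈ 77.833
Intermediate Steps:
u = -76 (u = -6 - 70 = -76)
√(U(u) + 282) = √((-76)² + 282) = √(5776 + 282) = √6058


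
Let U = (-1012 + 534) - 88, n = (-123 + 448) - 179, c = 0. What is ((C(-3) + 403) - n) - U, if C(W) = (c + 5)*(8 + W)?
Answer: 848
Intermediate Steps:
C(W) = 40 + 5*W (C(W) = (0 + 5)*(8 + W) = 5*(8 + W) = 40 + 5*W)
n = 146 (n = 325 - 179 = 146)
U = -566 (U = -478 - 88 = -566)
((C(-3) + 403) - n) - U = (((40 + 5*(-3)) + 403) - 1*146) - 1*(-566) = (((40 - 15) + 403) - 146) + 566 = ((25 + 403) - 146) + 566 = (428 - 146) + 566 = 282 + 566 = 848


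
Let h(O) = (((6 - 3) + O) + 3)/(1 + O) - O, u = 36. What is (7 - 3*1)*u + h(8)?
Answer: 1238/9 ≈ 137.56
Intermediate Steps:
h(O) = -O + (6 + O)/(1 + O) (h(O) = ((3 + O) + 3)/(1 + O) - O = (6 + O)/(1 + O) - O = -O + (6 + O)/(1 + O))
(7 - 3*1)*u + h(8) = (7 - 3*1)*36 + (6 - 1*8²)/(1 + 8) = (7 - 3)*36 + (6 - 1*64)/9 = 4*36 + (6 - 64)/9 = 144 + (⅑)*(-58) = 144 - 58/9 = 1238/9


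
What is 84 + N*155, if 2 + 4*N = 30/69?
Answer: 537/23 ≈ 23.348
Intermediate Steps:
N = -9/23 (N = -1/2 + (30/69)/4 = -1/2 + (30*(1/69))/4 = -1/2 + (1/4)*(10/23) = -1/2 + 5/46 = -9/23 ≈ -0.39130)
84 + N*155 = 84 - 9/23*155 = 84 - 1395/23 = 537/23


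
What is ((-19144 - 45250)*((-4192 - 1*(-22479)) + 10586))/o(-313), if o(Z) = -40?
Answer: 929623981/20 ≈ 4.6481e+7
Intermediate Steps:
((-19144 - 45250)*((-4192 - 1*(-22479)) + 10586))/o(-313) = ((-19144 - 45250)*((-4192 - 1*(-22479)) + 10586))/(-40) = -64394*((-4192 + 22479) + 10586)*(-1/40) = -64394*(18287 + 10586)*(-1/40) = -64394*28873*(-1/40) = -1859247962*(-1/40) = 929623981/20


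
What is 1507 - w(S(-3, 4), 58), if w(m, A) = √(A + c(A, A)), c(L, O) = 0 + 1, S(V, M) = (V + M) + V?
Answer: 1507 - √59 ≈ 1499.3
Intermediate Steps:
S(V, M) = M + 2*V (S(V, M) = (M + V) + V = M + 2*V)
c(L, O) = 1
w(m, A) = √(1 + A) (w(m, A) = √(A + 1) = √(1 + A))
1507 - w(S(-3, 4), 58) = 1507 - √(1 + 58) = 1507 - √59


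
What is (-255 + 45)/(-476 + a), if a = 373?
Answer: 210/103 ≈ 2.0388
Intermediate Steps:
(-255 + 45)/(-476 + a) = (-255 + 45)/(-476 + 373) = -210/(-103) = -210*(-1/103) = 210/103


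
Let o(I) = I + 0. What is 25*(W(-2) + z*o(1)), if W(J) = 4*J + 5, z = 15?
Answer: 300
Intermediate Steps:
W(J) = 5 + 4*J
o(I) = I
25*(W(-2) + z*o(1)) = 25*((5 + 4*(-2)) + 15*1) = 25*((5 - 8) + 15) = 25*(-3 + 15) = 25*12 = 300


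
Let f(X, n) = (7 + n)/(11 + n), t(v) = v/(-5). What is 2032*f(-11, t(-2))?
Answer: 75184/57 ≈ 1319.0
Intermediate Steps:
t(v) = -v/5 (t(v) = v*(-⅕) = -v/5)
f(X, n) = (7 + n)/(11 + n)
2032*f(-11, t(-2)) = 2032*((7 - ⅕*(-2))/(11 - ⅕*(-2))) = 2032*((7 + ⅖)/(11 + ⅖)) = 2032*((37/5)/(57/5)) = 2032*((5/57)*(37/5)) = 2032*(37/57) = 75184/57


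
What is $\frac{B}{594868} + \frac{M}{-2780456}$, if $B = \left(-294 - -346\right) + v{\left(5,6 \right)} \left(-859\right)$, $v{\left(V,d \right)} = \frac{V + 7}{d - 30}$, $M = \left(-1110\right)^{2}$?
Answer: $- \frac{182899518309}{413501074952} \approx -0.44232$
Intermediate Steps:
$M = 1232100$
$v{\left(V,d \right)} = \frac{7 + V}{-30 + d}$
$B = \frac{963}{2}$ ($B = \left(-294 - -346\right) + \frac{7 + 5}{-30 + 6} \left(-859\right) = \left(-294 + 346\right) + \frac{1}{-24} \cdot 12 \left(-859\right) = 52 + \left(- \frac{1}{24}\right) 12 \left(-859\right) = 52 - - \frac{859}{2} = 52 + \frac{859}{2} = \frac{963}{2} \approx 481.5$)
$\frac{B}{594868} + \frac{M}{-2780456} = \frac{963}{2 \cdot 594868} + \frac{1232100}{-2780456} = \frac{963}{2} \cdot \frac{1}{594868} + 1232100 \left(- \frac{1}{2780456}\right) = \frac{963}{1189736} - \frac{308025}{695114} = - \frac{182899518309}{413501074952}$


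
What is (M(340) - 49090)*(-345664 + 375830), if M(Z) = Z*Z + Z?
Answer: 2016597100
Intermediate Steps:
M(Z) = Z + Z**2 (M(Z) = Z**2 + Z = Z + Z**2)
(M(340) - 49090)*(-345664 + 375830) = (340*(1 + 340) - 49090)*(-345664 + 375830) = (340*341 - 49090)*30166 = (115940 - 49090)*30166 = 66850*30166 = 2016597100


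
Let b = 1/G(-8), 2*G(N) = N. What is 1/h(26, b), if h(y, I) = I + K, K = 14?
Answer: 4/55 ≈ 0.072727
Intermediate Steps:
G(N) = N/2
b = -1/4 (b = 1/((1/2)*(-8)) = 1/(-4) = -1/4 ≈ -0.25000)
h(y, I) = 14 + I (h(y, I) = I + 14 = 14 + I)
1/h(26, b) = 1/(14 - 1/4) = 1/(55/4) = 4/55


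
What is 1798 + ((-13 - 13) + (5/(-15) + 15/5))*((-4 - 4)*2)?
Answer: 6514/3 ≈ 2171.3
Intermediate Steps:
1798 + ((-13 - 13) + (5/(-15) + 15/5))*((-4 - 4)*2) = 1798 + (-26 + (5*(-1/15) + 15*(1/5)))*(-8*2) = 1798 + (-26 + (-1/3 + 3))*(-16) = 1798 + (-26 + 8/3)*(-16) = 1798 - 70/3*(-16) = 1798 + 1120/3 = 6514/3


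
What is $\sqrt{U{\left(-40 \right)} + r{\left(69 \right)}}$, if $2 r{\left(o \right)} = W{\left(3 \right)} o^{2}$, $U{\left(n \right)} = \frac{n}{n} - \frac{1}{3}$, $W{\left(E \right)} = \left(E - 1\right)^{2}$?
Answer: $\frac{2 \sqrt{21426}}{3} \approx 97.584$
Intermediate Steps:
$W{\left(E \right)} = \left(-1 + E\right)^{2}$
$U{\left(n \right)} = \frac{2}{3}$ ($U{\left(n \right)} = 1 - \frac{1}{3} = \frac{2}{3}$)
$r{\left(o \right)} = 2 o^{2}$ ($r{\left(o \right)} = \frac{\left(-1 + 3\right)^{2} o^{2}}{2} = \frac{2^{2} o^{2}}{2} = \frac{4 o^{2}}{2} = 2 o^{2}$)
$\sqrt{U{\left(-40 \right)} + r{\left(69 \right)}} = \sqrt{\frac{2}{3} + 2 \cdot 69^{2}} = \sqrt{\frac{2}{3} + 2 \cdot 4761} = \sqrt{\frac{2}{3} + 9522} = \sqrt{\frac{28568}{3}} = \frac{2 \sqrt{21426}}{3}$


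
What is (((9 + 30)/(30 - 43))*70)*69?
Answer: -14490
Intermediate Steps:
(((9 + 30)/(30 - 43))*70)*69 = ((39/(-13))*70)*69 = ((39*(-1/13))*70)*69 = -3*70*69 = -210*69 = -14490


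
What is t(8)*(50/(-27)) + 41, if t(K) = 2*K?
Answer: 307/27 ≈ 11.370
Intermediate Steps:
t(8)*(50/(-27)) + 41 = (2*8)*(50/(-27)) + 41 = 16*(50*(-1/27)) + 41 = 16*(-50/27) + 41 = -800/27 + 41 = 307/27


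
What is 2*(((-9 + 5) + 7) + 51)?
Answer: 108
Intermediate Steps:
2*(((-9 + 5) + 7) + 51) = 2*((-4 + 7) + 51) = 2*(3 + 51) = 2*54 = 108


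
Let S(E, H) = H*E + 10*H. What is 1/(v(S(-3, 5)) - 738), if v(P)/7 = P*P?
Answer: 1/7837 ≈ 0.00012760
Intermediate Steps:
S(E, H) = 10*H + E*H (S(E, H) = E*H + 10*H = 10*H + E*H)
v(P) = 7*P**2 (v(P) = 7*(P*P) = 7*P**2)
1/(v(S(-3, 5)) - 738) = 1/(7*(5*(10 - 3))**2 - 738) = 1/(7*(5*7)**2 - 738) = 1/(7*35**2 - 738) = 1/(7*1225 - 738) = 1/(8575 - 738) = 1/7837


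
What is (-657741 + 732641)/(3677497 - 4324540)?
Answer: -74900/647043 ≈ -0.11576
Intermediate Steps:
(-657741 + 732641)/(3677497 - 4324540) = 74900/(-647043) = 74900*(-1/647043) = -74900/647043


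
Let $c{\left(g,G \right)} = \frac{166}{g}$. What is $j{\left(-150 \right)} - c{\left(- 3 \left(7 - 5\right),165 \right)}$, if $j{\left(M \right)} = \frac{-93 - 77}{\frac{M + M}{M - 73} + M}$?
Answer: $\frac{5618}{195} \approx 28.81$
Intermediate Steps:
$j{\left(M \right)} = - \frac{170}{M + \frac{2 M}{-73 + M}}$ ($j{\left(M \right)} = - \frac{170}{\frac{2 M}{-73 + M} + M} = - \frac{170}{M + \frac{2 M}{-73 + M}}$)
$j{\left(-150 \right)} - c{\left(- 3 \left(7 - 5\right),165 \right)} = \frac{170 \left(73 - -150\right)}{\left(-150\right) \left(-71 - 150\right)} - \frac{166}{\left(-3\right) \left(7 - 5\right)} = 170 \left(- \frac{1}{150}\right) \frac{1}{-221} \left(73 + 150\right) - \frac{166}{\left(-3\right) 2} = 170 \left(- \frac{1}{150}\right) \left(- \frac{1}{221}\right) 223 - \frac{166}{-6} = \frac{223}{195} - 166 \left(- \frac{1}{6}\right) = \frac{223}{195} - - \frac{83}{3} = \frac{223}{195} + \frac{83}{3} = \frac{5618}{195}$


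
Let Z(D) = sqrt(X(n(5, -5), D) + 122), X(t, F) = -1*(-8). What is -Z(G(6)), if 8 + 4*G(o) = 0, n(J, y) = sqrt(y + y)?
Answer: -sqrt(130) ≈ -11.402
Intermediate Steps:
n(J, y) = sqrt(2)*sqrt(y) (n(J, y) = sqrt(2*y) = sqrt(2)*sqrt(y))
X(t, F) = 8
G(o) = -2 (G(o) = -2 + (1/4)*0 = -2 + 0 = -2)
Z(D) = sqrt(130) (Z(D) = sqrt(8 + 122) = sqrt(130))
-Z(G(6)) = -sqrt(130)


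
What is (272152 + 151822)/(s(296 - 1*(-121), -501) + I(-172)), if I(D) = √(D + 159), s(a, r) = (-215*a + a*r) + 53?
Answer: -4867857481/3427445899 - 211987*I*√13/44556796687 ≈ -1.4203 - 1.7154e-5*I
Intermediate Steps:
s(a, r) = 53 - 215*a + a*r
I(D) = √(159 + D)
(272152 + 151822)/(s(296 - 1*(-121), -501) + I(-172)) = (272152 + 151822)/((53 - 215*(296 - 1*(-121)) + (296 - 1*(-121))*(-501)) + √(159 - 172)) = 423974/((53 - 215*(296 + 121) + (296 + 121)*(-501)) + √(-13)) = 423974/((53 - 215*417 + 417*(-501)) + I*√13) = 423974/((53 - 89655 - 208917) + I*√13) = 423974/(-298519 + I*√13)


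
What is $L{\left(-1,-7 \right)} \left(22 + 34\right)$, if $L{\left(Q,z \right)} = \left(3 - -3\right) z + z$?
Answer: $-2744$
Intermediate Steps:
$L{\left(Q,z \right)} = 7 z$ ($L{\left(Q,z \right)} = \left(3 + 3\right) z + z = 6 z + z = 7 z$)
$L{\left(-1,-7 \right)} \left(22 + 34\right) = 7 \left(-7\right) \left(22 + 34\right) = \left(-49\right) 56 = -2744$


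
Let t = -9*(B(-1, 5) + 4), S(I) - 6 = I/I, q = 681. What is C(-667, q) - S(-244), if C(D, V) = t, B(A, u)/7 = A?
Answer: 20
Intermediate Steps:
B(A, u) = 7*A
S(I) = 7 (S(I) = 6 + I/I = 6 + 1 = 7)
t = 27 (t = -9*(7*(-1) + 4) = -9*(-7 + 4) = -9*(-3) = 27)
C(D, V) = 27
C(-667, q) - S(-244) = 27 - 1*7 = 27 - 7 = 20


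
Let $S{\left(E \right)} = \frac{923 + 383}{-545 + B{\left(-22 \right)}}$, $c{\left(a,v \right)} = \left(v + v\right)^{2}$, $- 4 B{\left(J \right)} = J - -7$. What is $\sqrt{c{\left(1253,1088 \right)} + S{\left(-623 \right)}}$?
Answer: $\frac{2 \sqrt{5548471642910}}{2165} \approx 2176.0$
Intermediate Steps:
$B{\left(J \right)} = - \frac{7}{4} - \frac{J}{4}$ ($B{\left(J \right)} = - \frac{J - -7}{4} = - \frac{J + 7}{4} = - \frac{7 + J}{4} = - \frac{7}{4} - \frac{J}{4}$)
$c{\left(a,v \right)} = 4 v^{2}$ ($c{\left(a,v \right)} = \left(2 v\right)^{2} = 4 v^{2}$)
$S{\left(E \right)} = - \frac{5224}{2165}$ ($S{\left(E \right)} = \frac{923 + 383}{-545 - - \frac{15}{4}} = \frac{1306}{-545 + \left(- \frac{7}{4} + \frac{11}{2}\right)} = \frac{1306}{-545 + \frac{15}{4}} = \frac{1306}{- \frac{2165}{4}} = 1306 \left(- \frac{4}{2165}\right) = - \frac{5224}{2165}$)
$\sqrt{c{\left(1253,1088 \right)} + S{\left(-623 \right)}} = \sqrt{4 \cdot 1088^{2} - \frac{5224}{2165}} = \sqrt{4 \cdot 1183744 - \frac{5224}{2165}} = \sqrt{4734976 - \frac{5224}{2165}} = \sqrt{\frac{10251217816}{2165}} = \frac{2 \sqrt{5548471642910}}{2165}$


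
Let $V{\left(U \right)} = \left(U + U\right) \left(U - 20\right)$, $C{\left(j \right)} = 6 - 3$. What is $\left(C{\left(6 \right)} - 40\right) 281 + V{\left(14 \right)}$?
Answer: $-10565$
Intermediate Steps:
$C{\left(j \right)} = 3$
$V{\left(U \right)} = 2 U \left(-20 + U\right)$
$\left(C{\left(6 \right)} - 40\right) 281 + V{\left(14 \right)} = \left(3 - 40\right) 281 + 2 \cdot 14 \left(-20 + 14\right) = \left(3 - 40\right) 281 + 2 \cdot 14 \left(-6\right) = \left(-37\right) 281 - 168 = -10397 - 168 = -10565$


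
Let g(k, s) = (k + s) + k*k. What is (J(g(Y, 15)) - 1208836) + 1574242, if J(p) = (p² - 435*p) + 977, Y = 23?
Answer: 441227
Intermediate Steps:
g(k, s) = k + s + k² (g(k, s) = (k + s) + k² = k + s + k²)
J(p) = 977 + p² - 435*p
(J(g(Y, 15)) - 1208836) + 1574242 = ((977 + (23 + 15 + 23²)² - 435*(23 + 15 + 23²)) - 1208836) + 1574242 = ((977 + (23 + 15 + 529)² - 435*(23 + 15 + 529)) - 1208836) + 1574242 = ((977 + 567² - 435*567) - 1208836) + 1574242 = ((977 + 321489 - 246645) - 1208836) + 1574242 = (75821 - 1208836) + 1574242 = -1133015 + 1574242 = 441227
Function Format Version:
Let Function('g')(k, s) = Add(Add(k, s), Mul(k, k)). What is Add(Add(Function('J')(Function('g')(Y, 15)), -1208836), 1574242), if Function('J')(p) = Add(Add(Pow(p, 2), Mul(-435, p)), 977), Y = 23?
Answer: 441227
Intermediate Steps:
Function('g')(k, s) = Add(k, s, Pow(k, 2)) (Function('g')(k, s) = Add(Add(k, s), Pow(k, 2)) = Add(k, s, Pow(k, 2)))
Function('J')(p) = Add(977, Pow(p, 2), Mul(-435, p))
Add(Add(Function('J')(Function('g')(Y, 15)), -1208836), 1574242) = Add(Add(Add(977, Pow(Add(23, 15, Pow(23, 2)), 2), Mul(-435, Add(23, 15, Pow(23, 2)))), -1208836), 1574242) = Add(Add(Add(977, Pow(Add(23, 15, 529), 2), Mul(-435, Add(23, 15, 529))), -1208836), 1574242) = Add(Add(Add(977, Pow(567, 2), Mul(-435, 567)), -1208836), 1574242) = Add(Add(Add(977, 321489, -246645), -1208836), 1574242) = Add(Add(75821, -1208836), 1574242) = Add(-1133015, 1574242) = 441227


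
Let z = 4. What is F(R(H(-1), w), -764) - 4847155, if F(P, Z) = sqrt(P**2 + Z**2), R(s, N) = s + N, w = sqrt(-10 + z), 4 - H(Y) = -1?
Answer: -4847155 + sqrt(583715 + 10*I*sqrt(6)) ≈ -4.8464e+6 + 0.01603*I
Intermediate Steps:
H(Y) = 5 (H(Y) = 4 - 1*(-1) = 4 + 1 = 5)
w = I*sqrt(6) (w = sqrt(-10 + 4) = sqrt(-6) = I*sqrt(6) ≈ 2.4495*I)
R(s, N) = N + s
F(R(H(-1), w), -764) - 4847155 = sqrt((I*sqrt(6) + 5)**2 + (-764)**2) - 4847155 = sqrt((5 + I*sqrt(6))**2 + 583696) - 4847155 = sqrt(583696 + (5 + I*sqrt(6))**2) - 4847155 = -4847155 + sqrt(583696 + (5 + I*sqrt(6))**2)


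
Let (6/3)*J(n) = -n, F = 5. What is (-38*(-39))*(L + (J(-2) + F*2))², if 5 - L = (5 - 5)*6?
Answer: 379392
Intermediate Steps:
L = 5 (L = 5 - (5 - 5)*6 = 5 - 0*6 = 5 - 1*0 = 5 + 0 = 5)
J(n) = -n/2 (J(n) = (-n)/2 = -n/2)
(-38*(-39))*(L + (J(-2) + F*2))² = (-38*(-39))*(5 + (-½*(-2) + 5*2))² = 1482*(5 + (1 + 10))² = 1482*(5 + 11)² = 1482*16² = 1482*256 = 379392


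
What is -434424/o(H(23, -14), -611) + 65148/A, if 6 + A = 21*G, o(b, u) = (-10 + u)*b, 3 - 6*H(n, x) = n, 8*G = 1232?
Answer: -765377/4035 ≈ -189.68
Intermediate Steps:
G = 154 (G = (⅛)*1232 = 154)
H(n, x) = ½ - n/6
o(b, u) = b*(-10 + u)
A = 3228 (A = -6 + 21*154 = -6 + 3234 = 3228)
-434424/o(H(23, -14), -611) + 65148/A = -434424*1/((½ - ⅙*23)*(-10 - 611)) + 65148/3228 = -434424*(-1/(621*(½ - 23/6))) + 65148*(1/3228) = -434424/((-10/3*(-621))) + 5429/269 = -434424/2070 + 5429/269 = -434424*1/2070 + 5429/269 = -3148/15 + 5429/269 = -765377/4035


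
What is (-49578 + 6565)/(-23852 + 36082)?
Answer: -43013/12230 ≈ -3.5170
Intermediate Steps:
(-49578 + 6565)/(-23852 + 36082) = -43013/12230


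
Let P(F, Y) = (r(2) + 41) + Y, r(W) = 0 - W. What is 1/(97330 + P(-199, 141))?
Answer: 1/97510 ≈ 1.0255e-5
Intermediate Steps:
r(W) = -W
P(F, Y) = 39 + Y (P(F, Y) = (-1*2 + 41) + Y = (-2 + 41) + Y = 39 + Y)
1/(97330 + P(-199, 141)) = 1/(97330 + (39 + 141)) = 1/(97330 + 180) = 1/97510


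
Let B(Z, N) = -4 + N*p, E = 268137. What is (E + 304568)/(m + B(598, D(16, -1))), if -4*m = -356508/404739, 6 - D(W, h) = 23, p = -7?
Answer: 3679302365/740224 ≈ 4970.5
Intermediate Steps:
D(W, h) = -17 (D(W, h) = 6 - 1*23 = 6 - 23 = -17)
B(Z, N) = -4 - 7*N (B(Z, N) = -4 + N*(-7) = -4 - 7*N)
m = 9903/44971 (m = -(-89127)/404739 = -¼*(-39612/44971) = 9903/44971 ≈ 0.22021)
(E + 304568)/(m + B(598, D(16, -1))) = (268137 + 304568)/(9903/44971 + (-4 - 7*(-17))) = 572705/(9903/44971 + (-4 + 119)) = 572705/(9903/44971 + 115) = 572705/(5181568/44971) = 572705*(44971/5181568) = 3679302365/740224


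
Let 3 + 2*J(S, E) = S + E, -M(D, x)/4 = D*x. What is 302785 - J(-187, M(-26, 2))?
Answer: 302776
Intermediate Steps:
M(D, x) = -4*D*x
J(S, E) = -3/2 + E/2 + S/2 (J(S, E) = -3/2 + (S + E)/2 = -3/2 + (E + S)/2 = -3/2 + (E/2 + S/2) = -3/2 + E/2 + S/2)
302785 - J(-187, M(-26, 2)) = 302785 - (-3/2 + (-4*(-26)*2)/2 + (1/2)*(-187)) = 302785 - (-3/2 + (1/2)*208 - 187/2) = 302785 - (-3/2 + 104 - 187/2) = 302785 - 1*9 = 302785 - 9 = 302776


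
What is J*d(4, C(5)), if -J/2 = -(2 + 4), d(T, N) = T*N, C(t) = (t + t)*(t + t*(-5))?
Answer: -9600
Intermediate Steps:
C(t) = -8*t**2 (C(t) = (2*t)*(t - 5*t) = (2*t)*(-4*t) = -8*t**2)
d(T, N) = N*T
J = 12 (J = -(-2)*(2 + 4) = -(-2)*6 = -2*(-6) = 12)
J*d(4, C(5)) = 12*(-8*5**2*4) = 12*(-8*25*4) = 12*(-200*4) = 12*(-800) = -9600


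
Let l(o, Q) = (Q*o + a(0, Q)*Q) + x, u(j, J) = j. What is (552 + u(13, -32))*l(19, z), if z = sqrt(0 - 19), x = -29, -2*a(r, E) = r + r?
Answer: -16385 + 10735*I*sqrt(19) ≈ -16385.0 + 46793.0*I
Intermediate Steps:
a(r, E) = -r (a(r, E) = -(r + r)/2 = -r)
z = I*sqrt(19) (z = sqrt(-19) = I*sqrt(19) ≈ 4.3589*I)
l(o, Q) = -29 + Q*o (l(o, Q) = (Q*o + (-1*0)*Q) - 29 = (Q*o + 0*Q) - 29 = (Q*o + 0) - 29 = Q*o - 29 = -29 + Q*o)
(552 + u(13, -32))*l(19, z) = (552 + 13)*(-29 + (I*sqrt(19))*19) = 565*(-29 + 19*I*sqrt(19)) = -16385 + 10735*I*sqrt(19)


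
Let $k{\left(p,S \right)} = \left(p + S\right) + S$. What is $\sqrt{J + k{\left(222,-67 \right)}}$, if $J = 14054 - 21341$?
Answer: $i \sqrt{7199} \approx 84.847 i$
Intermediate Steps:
$k{\left(p,S \right)} = p + 2 S$ ($k{\left(p,S \right)} = \left(S + p\right) + S = p + 2 S$)
$J = -7287$ ($J = 14054 - 21341 = -7287$)
$\sqrt{J + k{\left(222,-67 \right)}} = \sqrt{-7287 + \left(222 + 2 \left(-67\right)\right)} = \sqrt{-7287 + \left(222 - 134\right)} = \sqrt{-7287 + 88} = \sqrt{-7199} = i \sqrt{7199}$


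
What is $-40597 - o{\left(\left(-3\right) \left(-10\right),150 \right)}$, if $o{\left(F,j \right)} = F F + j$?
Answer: $-41647$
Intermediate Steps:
$o{\left(F,j \right)} = j + F^{2}$ ($o{\left(F,j \right)} = F^{2} + j = j + F^{2}$)
$-40597 - o{\left(\left(-3\right) \left(-10\right),150 \right)} = -40597 - \left(150 + \left(\left(-3\right) \left(-10\right)\right)^{2}\right) = -40597 - \left(150 + 30^{2}\right) = -40597 - \left(150 + 900\right) = -40597 - 1050 = -41647$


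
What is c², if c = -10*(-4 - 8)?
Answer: 14400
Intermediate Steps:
c = 120 (c = -10*(-12) = 120)
c² = 120² = 14400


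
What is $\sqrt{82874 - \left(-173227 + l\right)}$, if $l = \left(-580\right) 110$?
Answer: $\sqrt{319901} \approx 565.6$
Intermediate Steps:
$l = -63800$
$\sqrt{82874 - \left(-173227 + l\right)} = \sqrt{82874 + \left(173227 - -63800\right)} = \sqrt{82874 + \left(173227 + 63800\right)} = \sqrt{82874 + 237027} = \sqrt{319901}$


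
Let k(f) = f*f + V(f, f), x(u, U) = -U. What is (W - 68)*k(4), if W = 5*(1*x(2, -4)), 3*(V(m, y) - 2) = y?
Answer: -928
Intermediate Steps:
V(m, y) = 2 + y/3
W = 20 (W = 5*(1*(-1*(-4))) = 5*(1*4) = 5*4 = 20)
k(f) = 2 + f**2 + f/3 (k(f) = f*f + (2 + f/3) = f**2 + (2 + f/3) = 2 + f**2 + f/3)
(W - 68)*k(4) = (20 - 68)*(2 + 4**2 + (1/3)*4) = -48*(2 + 16 + 4/3) = -48*58/3 = -928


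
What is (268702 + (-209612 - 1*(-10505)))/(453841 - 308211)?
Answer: 13919/29126 ≈ 0.47789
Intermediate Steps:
(268702 + (-209612 - 1*(-10505)))/(453841 - 308211) = (268702 + (-209612 + 10505))/145630 = (268702 - 199107)*(1/145630) = 69595*(1/145630) = 13919/29126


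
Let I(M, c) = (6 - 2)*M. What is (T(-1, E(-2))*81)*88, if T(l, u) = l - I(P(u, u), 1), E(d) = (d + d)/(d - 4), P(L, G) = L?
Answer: -26136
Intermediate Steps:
E(d) = 2*d/(-4 + d) (E(d) = (2*d)/(-4 + d) = 2*d/(-4 + d))
I(M, c) = 4*M
T(l, u) = l - 4*u
(T(-1, E(-2))*81)*88 = ((-1 - 8*(-2)/(-4 - 2))*81)*88 = ((-1 - 8*(-2)/(-6))*81)*88 = ((-1 - 8*(-2)*(-1)/6)*81)*88 = ((-1 - 4*⅔)*81)*88 = ((-1 - 8/3)*81)*88 = -11/3*81*88 = -297*88 = -26136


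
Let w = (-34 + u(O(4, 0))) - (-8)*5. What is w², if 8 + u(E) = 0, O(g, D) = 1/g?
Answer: 4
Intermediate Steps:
u(E) = -8 (u(E) = -8 + 0 = -8)
w = -2 (w = (-34 - 8) - (-8)*5 = -42 - 1*(-40) = -42 + 40 = -2)
w² = (-2)² = 4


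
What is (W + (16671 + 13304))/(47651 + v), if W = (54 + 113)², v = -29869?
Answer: 28932/8891 ≈ 3.2541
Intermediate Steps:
W = 27889 (W = 167² = 27889)
(W + (16671 + 13304))/(47651 + v) = (27889 + (16671 + 13304))/(47651 - 29869) = (27889 + 29975)/17782 = 57864*(1/17782) = 28932/8891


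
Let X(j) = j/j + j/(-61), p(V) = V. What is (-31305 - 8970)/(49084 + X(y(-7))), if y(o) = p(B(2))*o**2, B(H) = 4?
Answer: -2456775/2993989 ≈ -0.82057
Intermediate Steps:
y(o) = 4*o**2
X(j) = 1 - j/61 (X(j) = 1 + j*(-1/61) = 1 - j/61)
(-31305 - 8970)/(49084 + X(y(-7))) = (-31305 - 8970)/(49084 + (1 - 4*(-7)**2/61)) = -40275/(49084 + (1 - 4*49/61)) = -40275/(49084 + (1 - 1/61*196)) = -40275/(49084 + (1 - 196/61)) = -40275/(49084 - 135/61) = -40275/2993989/61 = -40275*61/2993989 = -2456775/2993989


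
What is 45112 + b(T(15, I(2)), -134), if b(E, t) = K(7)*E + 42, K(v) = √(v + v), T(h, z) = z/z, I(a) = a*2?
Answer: 45154 + √14 ≈ 45158.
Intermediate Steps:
I(a) = 2*a
T(h, z) = 1
K(v) = √2*√v (K(v) = √(2*v) = √2*√v)
b(E, t) = 42 + E*√14 (b(E, t) = (√2*√7)*E + 42 = √14*E + 42 = E*√14 + 42 = 42 + E*√14)
45112 + b(T(15, I(2)), -134) = 45112 + (42 + 1*√14) = 45112 + (42 + √14) = 45154 + √14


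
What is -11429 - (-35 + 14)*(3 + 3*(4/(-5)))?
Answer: -57082/5 ≈ -11416.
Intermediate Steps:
-11429 - (-35 + 14)*(3 + 3*(4/(-5))) = -11429 - (-21)*(3 + 3*(4*(-⅕))) = -11429 - (-21)*(3 + 3*(-⅘)) = -11429 - (-21)*(3 - 12/5) = -11429 - (-21)*3/5 = -11429 - 1*(-63/5) = -11429 + 63/5 = -57082/5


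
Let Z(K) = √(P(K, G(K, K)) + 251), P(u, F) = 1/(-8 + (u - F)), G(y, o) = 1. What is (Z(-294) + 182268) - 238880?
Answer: -56612 + 2*√5760939/303 ≈ -56596.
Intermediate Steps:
P(u, F) = 1/(-8 + u - F)
Z(K) = √(251 + 1/(-9 + K)) (Z(K) = √(1/(-8 + K - 1*1) + 251) = √(1/(-8 + K - 1) + 251) = √(1/(-9 + K) + 251) = √(251 + 1/(-9 + K)))
(Z(-294) + 182268) - 238880 = (√((-2258 + 251*(-294))/(-9 - 294)) + 182268) - 238880 = (√((-2258 - 73794)/(-303)) + 182268) - 238880 = (√(-1/303*(-76052)) + 182268) - 238880 = (√(76052/303) + 182268) - 238880 = (2*√5760939/303 + 182268) - 238880 = (182268 + 2*√5760939/303) - 238880 = -56612 + 2*√5760939/303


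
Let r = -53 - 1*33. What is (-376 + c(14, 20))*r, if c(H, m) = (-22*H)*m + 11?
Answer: 561150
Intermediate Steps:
r = -86 (r = -53 - 33 = -86)
c(H, m) = 11 - 22*H*m (c(H, m) = -22*H*m + 11 = 11 - 22*H*m)
(-376 + c(14, 20))*r = (-376 + (11 - 22*14*20))*(-86) = (-376 + (11 - 6160))*(-86) = (-376 - 6149)*(-86) = -6525*(-86) = 561150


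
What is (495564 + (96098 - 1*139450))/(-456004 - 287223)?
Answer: -452212/743227 ≈ -0.60844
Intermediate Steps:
(495564 + (96098 - 1*139450))/(-456004 - 287223) = (495564 + (96098 - 139450))/(-743227) = (495564 - 43352)*(-1/743227) = 452212*(-1/743227) = -452212/743227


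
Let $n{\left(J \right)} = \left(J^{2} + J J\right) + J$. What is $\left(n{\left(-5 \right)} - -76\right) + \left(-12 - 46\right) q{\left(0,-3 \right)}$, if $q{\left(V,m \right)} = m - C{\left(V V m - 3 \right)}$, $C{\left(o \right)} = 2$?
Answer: $411$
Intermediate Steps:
$n{\left(J \right)} = J + 2 J^{2}$ ($n{\left(J \right)} = \left(J^{2} + J^{2}\right) + J = 2 J^{2} + J = J + 2 J^{2}$)
$q{\left(V,m \right)} = -2 + m$ ($q{\left(V,m \right)} = m - 2 = -2 + m$)
$\left(n{\left(-5 \right)} - -76\right) + \left(-12 - 46\right) q{\left(0,-3 \right)} = \left(- 5 \left(1 + 2 \left(-5\right)\right) - -76\right) + \left(-12 - 46\right) \left(-2 - 3\right) = \left(- 5 \left(1 - 10\right) + 76\right) - -290 = \left(\left(-5\right) \left(-9\right) + 76\right) + 290 = \left(45 + 76\right) + 290 = 121 + 290 = 411$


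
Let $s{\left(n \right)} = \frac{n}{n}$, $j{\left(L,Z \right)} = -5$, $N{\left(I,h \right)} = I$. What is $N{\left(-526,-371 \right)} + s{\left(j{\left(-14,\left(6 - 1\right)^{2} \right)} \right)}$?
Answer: $-525$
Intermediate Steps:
$s{\left(n \right)} = 1$
$N{\left(-526,-371 \right)} + s{\left(j{\left(-14,\left(6 - 1\right)^{2} \right)} \right)} = -526 + 1 = -525$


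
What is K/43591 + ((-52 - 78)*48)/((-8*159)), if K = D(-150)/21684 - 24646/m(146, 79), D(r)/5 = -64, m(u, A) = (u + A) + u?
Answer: 429944760374/87669826881 ≈ 4.9041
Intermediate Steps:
m(u, A) = A + 2*u (m(u, A) = (A + u) + u = A + 2*u)
D(r) = -320 (D(r) = 5*(-64) = -320)
K = -133635646/2011191 (K = -320/21684 - 24646/(79 + 2*146) = -320*1/21684 - 24646/(79 + 292) = -80/5421 - 24646/371 = -133635646/2011191 ≈ -66.446)
K/43591 + ((-52 - 78)*48)/((-8*159)) = -133635646/2011191/43591 + ((-52 - 78)*48)/((-8*159)) = -133635646/2011191*1/43591 - 130*48/(-1272) = -133635646/87669826881 - 6240*(-1/1272) = -133635646/87669826881 + 260/53 = 429944760374/87669826881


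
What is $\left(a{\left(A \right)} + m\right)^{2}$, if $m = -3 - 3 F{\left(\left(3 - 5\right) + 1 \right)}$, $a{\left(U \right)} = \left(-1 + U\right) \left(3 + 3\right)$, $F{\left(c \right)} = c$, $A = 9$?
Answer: $2304$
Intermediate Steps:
$a{\left(U \right)} = -6 + 6 U$ ($a{\left(U \right)} = \left(-1 + U\right) 6 = -6 + 6 U$)
$m = 0$ ($m = -3 - 3 \left(\left(3 - 5\right) + 1\right) = -3 - 3 \left(-2 + 1\right) = -3 - -3 = -3 + 3 = 0$)
$\left(a{\left(A \right)} + m\right)^{2} = \left(\left(-6 + 6 \cdot 9\right) + 0\right)^{2} = \left(\left(-6 + 54\right) + 0\right)^{2} = \left(48 + 0\right)^{2} = 48^{2} = 2304$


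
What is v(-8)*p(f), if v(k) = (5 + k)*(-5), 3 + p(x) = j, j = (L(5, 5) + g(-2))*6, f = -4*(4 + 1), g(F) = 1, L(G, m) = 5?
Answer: 495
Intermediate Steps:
f = -20 (f = -4*5 = -20)
j = 36 (j = (5 + 1)*6 = 6*6 = 36)
p(x) = 33 (p(x) = -3 + 36 = 33)
v(k) = -25 - 5*k
v(-8)*p(f) = (-25 - 5*(-8))*33 = (-25 + 40)*33 = 15*33 = 495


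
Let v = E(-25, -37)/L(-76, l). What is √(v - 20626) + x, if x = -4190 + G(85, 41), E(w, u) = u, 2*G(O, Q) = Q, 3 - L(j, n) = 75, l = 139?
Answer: -8339/2 + I*√2970070/12 ≈ -4169.5 + 143.62*I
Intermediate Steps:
L(j, n) = -72 (L(j, n) = 3 - 1*75 = 3 - 75 = -72)
G(O, Q) = Q/2
v = 37/72 (v = -37/(-72) = -37*(-1/72) = 37/72 ≈ 0.51389)
x = -8339/2 (x = -4190 + (½)*41 = -4190 + 41/2 = -8339/2 ≈ -4169.5)
√(v - 20626) + x = √(37/72 - 20626) - 8339/2 = √(-1485035/72) - 8339/2 = I*√2970070/12 - 8339/2 = -8339/2 + I*√2970070/12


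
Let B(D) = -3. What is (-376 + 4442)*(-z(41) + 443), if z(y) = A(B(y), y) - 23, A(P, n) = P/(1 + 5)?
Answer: 1896789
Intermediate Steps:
A(P, n) = P/6
z(y) = -47/2 (z(y) = (⅙)*(-3) - 23 = -½ - 23 = -47/2)
(-376 + 4442)*(-z(41) + 443) = (-376 + 4442)*(-1*(-47/2) + 443) = 4066*(47/2 + 443) = 4066*(933/2) = 1896789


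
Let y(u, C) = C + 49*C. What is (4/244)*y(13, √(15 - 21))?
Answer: 50*I*√6/61 ≈ 2.0078*I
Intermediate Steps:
y(u, C) = 50*C
(4/244)*y(13, √(15 - 21)) = (4/244)*(50*√(15 - 21)) = (4*(1/244))*(50*√(-6)) = (50*(I*√6))/61 = (50*I*√6)/61 = 50*I*√6/61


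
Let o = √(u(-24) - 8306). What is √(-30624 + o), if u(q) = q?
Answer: √(-30624 + 7*I*√170) ≈ 0.2608 + 175.0*I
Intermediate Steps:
o = 7*I*√170 (o = √(-24 - 8306) = √(-8330) = 7*I*√170 ≈ 91.269*I)
√(-30624 + o) = √(-30624 + 7*I*√170)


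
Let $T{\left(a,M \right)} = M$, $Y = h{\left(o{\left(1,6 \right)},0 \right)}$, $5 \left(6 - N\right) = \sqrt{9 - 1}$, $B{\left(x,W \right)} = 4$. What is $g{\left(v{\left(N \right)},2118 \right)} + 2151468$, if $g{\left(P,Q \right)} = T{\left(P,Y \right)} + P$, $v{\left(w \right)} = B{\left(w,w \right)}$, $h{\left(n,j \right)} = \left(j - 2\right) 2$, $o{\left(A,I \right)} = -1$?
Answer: $2151468$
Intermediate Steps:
$N = 6 - \frac{2 \sqrt{2}}{5}$ ($N = 6 - \frac{\sqrt{9 - 1}}{5} = 6 - \frac{\sqrt{8}}{5} = 6 - \frac{2 \sqrt{2}}{5} \approx 5.4343$)
$h{\left(n,j \right)} = -4 + 2 j$ ($h{\left(n,j \right)} = \left(-2 + j\right) 2 = -4 + 2 j$)
$Y = -4$ ($Y = -4 + 2 \cdot 0 = -4 + 0 = -4$)
$v{\left(w \right)} = 4$
$g{\left(P,Q \right)} = -4 + P$
$g{\left(v{\left(N \right)},2118 \right)} + 2151468 = \left(-4 + 4\right) + 2151468 = 0 + 2151468 = 2151468$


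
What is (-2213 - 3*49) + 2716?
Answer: 356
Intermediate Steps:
(-2213 - 3*49) + 2716 = (-2213 - 147) + 2716 = -2360 + 2716 = 356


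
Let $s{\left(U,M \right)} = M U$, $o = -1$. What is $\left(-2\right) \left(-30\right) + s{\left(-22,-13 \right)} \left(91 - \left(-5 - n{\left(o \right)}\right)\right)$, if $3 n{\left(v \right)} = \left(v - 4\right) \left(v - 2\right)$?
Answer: $28946$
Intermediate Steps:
$n{\left(v \right)} = \frac{\left(-4 + v\right) \left(-2 + v\right)}{3}$ ($n{\left(v \right)} = \frac{\left(v - 4\right) \left(v - 2\right)}{3} = \frac{\left(-4 + v\right) \left(-2 + v\right)}{3}$)
$\left(-2\right) \left(-30\right) + s{\left(-22,-13 \right)} \left(91 - \left(-5 - n{\left(o \right)}\right)\right) = \left(-2\right) \left(-30\right) + \left(-13\right) \left(-22\right) \left(91 - \left(-5 - \left(\frac{8}{3} - -2 + \frac{\left(-1\right)^{2}}{3}\right)\right)\right) = 60 + 286 \left(91 - \left(-5 - \left(\frac{8}{3} + 2 + \frac{1}{3} \cdot 1\right)\right)\right) = 60 + 286 \left(91 - \left(-5 - \left(\frac{8}{3} + 2 + \frac{1}{3}\right)\right)\right) = 60 + 286 \left(91 - \left(-5 - 5\right)\right) = 60 + 286 \left(91 - -10\right) = 60 + 286 \left(91 + 10\right) = 60 + 286 \cdot 101 = 60 + 28886 = 28946$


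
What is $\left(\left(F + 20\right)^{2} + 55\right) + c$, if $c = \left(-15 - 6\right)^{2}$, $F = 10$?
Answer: $1396$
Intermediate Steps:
$c = 441$ ($c = \left(-21\right)^{2} = 441$)
$\left(\left(F + 20\right)^{2} + 55\right) + c = \left(\left(10 + 20\right)^{2} + 55\right) + 441 = \left(30^{2} + 55\right) + 441 = \left(900 + 55\right) + 441 = 955 + 441 = 1396$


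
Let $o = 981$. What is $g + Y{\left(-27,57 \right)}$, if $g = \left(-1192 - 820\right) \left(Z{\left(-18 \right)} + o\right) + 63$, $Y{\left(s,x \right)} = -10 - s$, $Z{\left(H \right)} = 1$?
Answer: $-1975704$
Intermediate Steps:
$g = -1975721$ ($g = \left(-1192 - 820\right) \left(1 + 981\right) + 63 = \left(-2012\right) 982 + 63 = -1975784 + 63 = -1975721$)
$g + Y{\left(-27,57 \right)} = -1975721 - -17 = -1975721 + \left(-10 + 27\right) = -1975721 + 17 = -1975704$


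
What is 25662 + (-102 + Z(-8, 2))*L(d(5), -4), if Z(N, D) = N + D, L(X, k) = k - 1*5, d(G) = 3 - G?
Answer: 26634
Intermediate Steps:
L(X, k) = -5 + k (L(X, k) = k - 5 = -5 + k)
Z(N, D) = D + N
25662 + (-102 + Z(-8, 2))*L(d(5), -4) = 25662 + (-102 + (2 - 8))*(-5 - 4) = 25662 + (-102 - 6)*(-9) = 25662 - 108*(-9) = 25662 + 972 = 26634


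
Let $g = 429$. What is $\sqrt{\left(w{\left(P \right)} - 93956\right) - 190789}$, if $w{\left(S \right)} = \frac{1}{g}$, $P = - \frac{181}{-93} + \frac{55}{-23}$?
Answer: $\frac{2 i \sqrt{13101188529}}{429} \approx 533.62 i$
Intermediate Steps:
$P = - \frac{952}{2139}$ ($P = \left(-181\right) \left(- \frac{1}{93}\right) + 55 \left(- \frac{1}{23}\right) = \frac{181}{93} - \frac{55}{23} = - \frac{952}{2139} \approx -0.44507$)
$w{\left(S \right)} = \frac{1}{429}$
$\sqrt{\left(w{\left(P \right)} - 93956\right) - 190789} = \sqrt{\left(\frac{1}{429} - 93956\right) - 190789} = \sqrt{- \frac{40307123}{429} - 190789} = \sqrt{- \frac{122155604}{429}} = \frac{2 i \sqrt{13101188529}}{429}$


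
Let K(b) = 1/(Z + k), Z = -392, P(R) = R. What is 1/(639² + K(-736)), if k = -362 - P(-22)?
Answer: 732/298890971 ≈ 2.4491e-6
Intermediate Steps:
k = -340 (k = -362 - 1*(-22) = -362 + 22 = -340)
K(b) = -1/732 (K(b) = 1/(-392 - 340) = 1/(-732) = -1/732)
1/(639² + K(-736)) = 1/(639² - 1/732) = 1/(408321 - 1/732) = 1/(298890971/732) = 732/298890971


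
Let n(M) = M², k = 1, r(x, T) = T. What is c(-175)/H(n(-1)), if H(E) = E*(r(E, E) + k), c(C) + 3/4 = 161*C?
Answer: -112703/8 ≈ -14088.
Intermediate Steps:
c(C) = -¾ + 161*C
H(E) = E*(1 + E) (H(E) = E*(E + 1) = E*(1 + E))
c(-175)/H(n(-1)) = (-¾ + 161*(-175))/(((-1)²*(1 + (-1)²))) = (-¾ - 28175)/((1*(1 + 1))) = -112703/(4*(1*2)) = -112703/4/2 = -112703/4*½ = -112703/8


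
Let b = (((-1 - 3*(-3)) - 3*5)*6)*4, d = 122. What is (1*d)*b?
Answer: -20496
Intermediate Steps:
b = -168 (b = (((-1 + 9) - 15)*6)*4 = ((8 - 15)*6)*4 = -7*6*4 = -42*4 = -168)
(1*d)*b = (1*122)*(-168) = 122*(-168) = -20496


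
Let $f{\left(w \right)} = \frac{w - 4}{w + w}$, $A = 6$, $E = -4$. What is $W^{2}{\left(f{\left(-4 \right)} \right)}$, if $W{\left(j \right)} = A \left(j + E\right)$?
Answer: $324$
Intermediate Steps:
$f{\left(w \right)} = \frac{-4 + w}{2 w}$
$W{\left(j \right)} = -24 + 6 j$ ($W{\left(j \right)} = 6 \left(j - 4\right) = 6 \left(-4 + j\right) = -24 + 6 j$)
$W^{2}{\left(f{\left(-4 \right)} \right)} = \left(-24 + 6 \frac{-4 - 4}{2 \left(-4\right)}\right)^{2} = \left(-24 + 6 \cdot \frac{1}{2} \left(- \frac{1}{4}\right) \left(-8\right)\right)^{2} = \left(-24 + 6 \cdot 1\right)^{2} = \left(-24 + 6\right)^{2} = \left(-18\right)^{2} = 324$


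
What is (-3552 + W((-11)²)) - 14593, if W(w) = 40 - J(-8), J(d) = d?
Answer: -18097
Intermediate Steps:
W(w) = 48 (W(w) = 40 - 1*(-8) = 40 + 8 = 48)
(-3552 + W((-11)²)) - 14593 = (-3552 + 48) - 14593 = -3504 - 14593 = -18097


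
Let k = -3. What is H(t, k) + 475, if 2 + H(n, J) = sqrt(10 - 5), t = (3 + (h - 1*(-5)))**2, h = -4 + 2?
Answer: 473 + sqrt(5) ≈ 475.24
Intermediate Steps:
h = -2
t = 36 (t = (3 + (-2 - 1*(-5)))**2 = (3 + (-2 + 5))**2 = (3 + 3)**2 = 6**2 = 36)
H(n, J) = -2 + sqrt(5) (H(n, J) = -2 + sqrt(10 - 5) = -2 + sqrt(5))
H(t, k) + 475 = (-2 + sqrt(5)) + 475 = 473 + sqrt(5)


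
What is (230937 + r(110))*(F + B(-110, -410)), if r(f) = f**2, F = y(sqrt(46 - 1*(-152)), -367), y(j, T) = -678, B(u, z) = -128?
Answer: -195887822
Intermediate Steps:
F = -678
(230937 + r(110))*(F + B(-110, -410)) = (230937 + 110**2)*(-678 - 128) = (230937 + 12100)*(-806) = 243037*(-806) = -195887822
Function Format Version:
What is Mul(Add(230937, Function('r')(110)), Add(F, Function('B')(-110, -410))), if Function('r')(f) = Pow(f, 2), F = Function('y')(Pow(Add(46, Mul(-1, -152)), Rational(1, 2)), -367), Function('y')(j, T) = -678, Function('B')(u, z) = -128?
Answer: -195887822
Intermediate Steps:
F = -678
Mul(Add(230937, Function('r')(110)), Add(F, Function('B')(-110, -410))) = Mul(Add(230937, Pow(110, 2)), Add(-678, -128)) = Mul(Add(230937, 12100), -806) = Mul(243037, -806) = -195887822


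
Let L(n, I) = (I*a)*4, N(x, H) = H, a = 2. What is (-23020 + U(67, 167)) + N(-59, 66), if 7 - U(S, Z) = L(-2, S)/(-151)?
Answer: -3464461/151 ≈ -22943.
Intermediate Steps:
L(n, I) = 8*I (L(n, I) = (I*2)*4 = (2*I)*4 = 8*I)
U(S, Z) = 7 + 8*S/151 (U(S, Z) = 7 - 8*S/(-151) = 7 - 8*S*(-1)/151 = 7 - (-8)*S/151 = 7 + 8*S/151)
(-23020 + U(67, 167)) + N(-59, 66) = (-23020 + (7 + (8/151)*67)) + 66 = (-23020 + (7 + 536/151)) + 66 = (-23020 + 1593/151) + 66 = -3474427/151 + 66 = -3464461/151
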